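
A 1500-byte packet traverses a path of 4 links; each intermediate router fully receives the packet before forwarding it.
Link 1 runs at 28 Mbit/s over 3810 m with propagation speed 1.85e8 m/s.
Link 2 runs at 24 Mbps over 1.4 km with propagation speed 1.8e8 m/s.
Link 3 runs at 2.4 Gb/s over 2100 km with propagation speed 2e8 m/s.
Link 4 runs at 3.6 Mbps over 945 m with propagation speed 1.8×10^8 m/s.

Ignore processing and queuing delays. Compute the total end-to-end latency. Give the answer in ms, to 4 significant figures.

L = 1500 × 8 = 12000 bits.
Transmission delays (L/R per hop): 0.428571, 0.5, 0.005, 3.33333 ms; sum = 4.2669 ms.
Propagation delays (d/s per hop): 0.0205946, 0.00777778, 10.5, 0.00525 ms; sum = 10.5336 ms.
End-to-end = 14.80 ms.

14.80 ms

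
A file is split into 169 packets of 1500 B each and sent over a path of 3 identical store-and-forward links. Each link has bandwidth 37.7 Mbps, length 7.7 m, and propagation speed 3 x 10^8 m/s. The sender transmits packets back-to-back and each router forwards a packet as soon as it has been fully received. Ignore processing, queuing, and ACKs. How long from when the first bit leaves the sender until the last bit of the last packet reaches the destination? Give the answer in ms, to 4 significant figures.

54.43 ms

Per-hop transmission t_tx = L/R = 12000/37700000 = 0.318302 ms.
Per-hop propagation t_prop = 7.7/300000000 = 2.56667e-05 ms.
Pipeline fill: first packet needs 3·t_tx to clear all hops; remaining 168 packets each add one t_tx.
Total = (3+169-1)·t_tx + 3·t_prop = 171·0.318302 + 3·2.56667e-05 = 54.43 ms.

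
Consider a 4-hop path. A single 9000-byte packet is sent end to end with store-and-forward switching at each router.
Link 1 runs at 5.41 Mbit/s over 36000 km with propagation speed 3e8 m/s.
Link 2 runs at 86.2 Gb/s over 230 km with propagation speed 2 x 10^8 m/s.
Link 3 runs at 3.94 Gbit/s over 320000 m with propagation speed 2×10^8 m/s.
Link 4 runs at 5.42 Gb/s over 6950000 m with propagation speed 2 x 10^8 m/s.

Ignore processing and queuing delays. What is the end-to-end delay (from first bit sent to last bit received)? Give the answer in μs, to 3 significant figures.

171000 μs

L = 9000 × 8 = 72000 bits.
Transmission delays (L/R per hop): 13308.7, 0.835267, 18.2741, 13.2841 μs; sum = 13341.1 μs.
Propagation delays (d/s per hop): 120000, 1150, 1600, 34750 μs; sum = 157500 μs.
End-to-end = 171000 μs.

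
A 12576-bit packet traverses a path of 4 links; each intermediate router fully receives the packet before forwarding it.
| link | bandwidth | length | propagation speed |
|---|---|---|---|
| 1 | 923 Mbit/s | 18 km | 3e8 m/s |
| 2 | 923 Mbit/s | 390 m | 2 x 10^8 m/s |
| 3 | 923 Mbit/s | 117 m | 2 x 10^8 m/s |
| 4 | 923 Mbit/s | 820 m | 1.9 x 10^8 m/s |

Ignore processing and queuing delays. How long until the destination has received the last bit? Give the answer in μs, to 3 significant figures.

121 μs

Transmission delay per hop = L/R = 12576/923000000 = 13.6251 μs; 4 hops → 54.5005 μs.
Propagation delays (d/s per hop): 60, 1.95, 0.585, 4.31579 μs; sum = 66.8508 μs.
End-to-end = 121 μs.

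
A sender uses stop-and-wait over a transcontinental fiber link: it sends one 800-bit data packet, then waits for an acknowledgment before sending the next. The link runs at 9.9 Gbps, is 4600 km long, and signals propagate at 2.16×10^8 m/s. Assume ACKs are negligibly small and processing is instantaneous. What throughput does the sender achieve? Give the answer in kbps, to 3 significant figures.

t_tx = L/R = 800/9900000000 = 8.08081e-08 s.
t_prop = 4600000/216000000 = 0.0212963 s; RTT = 0.0425926 s.
Cycle = t_tx + RTT = 0.0425927 s.
Throughput = L / cycle = 800 / 0.0425927 = 18.8 kbps.

18.8 kbps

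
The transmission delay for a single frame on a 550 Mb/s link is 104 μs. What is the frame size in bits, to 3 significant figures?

L = R × t_tx = 550000000 b/s × 0.000104 s = 57200 bits.

57200 bits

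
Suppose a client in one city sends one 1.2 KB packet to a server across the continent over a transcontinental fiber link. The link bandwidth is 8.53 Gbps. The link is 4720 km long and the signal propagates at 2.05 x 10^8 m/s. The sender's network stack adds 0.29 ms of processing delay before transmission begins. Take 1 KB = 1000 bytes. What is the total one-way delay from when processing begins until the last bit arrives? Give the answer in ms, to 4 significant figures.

23.32 ms

L = 9600 bits.
Transmission delay = L/R = 9600 / 8.53e+09 = 0.00112544 ms.
Propagation delay = d/s = 4720000 m / 2.05e+08 m/s = 23.0244 ms.
Plus processing delay 0.29 ms = 0.29 ms.
Total = 23.32 ms.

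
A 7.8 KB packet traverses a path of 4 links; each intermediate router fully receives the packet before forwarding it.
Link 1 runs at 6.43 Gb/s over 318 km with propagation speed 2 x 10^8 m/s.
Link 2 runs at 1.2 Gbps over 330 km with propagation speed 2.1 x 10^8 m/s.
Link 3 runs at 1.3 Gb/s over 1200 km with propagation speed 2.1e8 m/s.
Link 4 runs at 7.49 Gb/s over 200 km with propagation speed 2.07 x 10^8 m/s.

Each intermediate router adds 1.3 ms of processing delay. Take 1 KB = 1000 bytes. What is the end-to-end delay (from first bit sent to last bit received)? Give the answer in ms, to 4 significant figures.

13.86 ms

L = 62400 bits.
Transmission delays (L/R per hop): 0.00970451, 0.052, 0.048, 0.00833111 ms; sum = 0.118036 ms.
Propagation delays (d/s per hop): 1.59, 1.57143, 5.71429, 0.966184 ms; sum = 9.8419 ms.
Processing at 3 router(s): 3 × 1.3 ms = 3.9 ms.
End-to-end = 13.86 ms.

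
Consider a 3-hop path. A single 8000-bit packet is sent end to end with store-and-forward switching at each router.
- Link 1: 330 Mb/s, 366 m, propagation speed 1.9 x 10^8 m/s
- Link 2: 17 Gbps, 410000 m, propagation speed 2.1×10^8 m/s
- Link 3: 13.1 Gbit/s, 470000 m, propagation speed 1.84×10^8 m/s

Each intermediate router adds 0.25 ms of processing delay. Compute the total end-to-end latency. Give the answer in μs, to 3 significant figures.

5030 μs

Transmission delays (L/R per hop): 24.2424, 0.470588, 0.610687 μs; sum = 25.3237 μs.
Propagation delays (d/s per hop): 1.92632, 1952.38, 2554.35 μs; sum = 4508.66 μs.
Processing at 2 router(s): 2 × 0.25 ms = 500 μs.
End-to-end = 5030 μs.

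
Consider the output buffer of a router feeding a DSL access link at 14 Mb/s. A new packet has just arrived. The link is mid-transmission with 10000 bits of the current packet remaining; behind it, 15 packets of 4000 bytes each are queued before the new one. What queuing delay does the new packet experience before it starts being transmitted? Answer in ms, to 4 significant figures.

35.00 ms

Each queued packet: L/R = 32000/14000000 = 2.28571 ms.
15 queued → 34.2857 ms.
Plus remaining 10000 bits of current packet: 0.714286 ms.
Queuing delay = 35.00 ms.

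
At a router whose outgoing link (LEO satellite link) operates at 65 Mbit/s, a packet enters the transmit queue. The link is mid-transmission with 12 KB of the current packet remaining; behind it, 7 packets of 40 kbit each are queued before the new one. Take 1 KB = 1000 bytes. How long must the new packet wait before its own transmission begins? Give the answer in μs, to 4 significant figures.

Each queued packet: L/R = 40000/65000000 = 615.385 μs.
7 queued → 4307.69 μs.
Plus remaining 96000 bits of current packet: 1476.92 μs.
Queuing delay = 5785 μs.

5785 μs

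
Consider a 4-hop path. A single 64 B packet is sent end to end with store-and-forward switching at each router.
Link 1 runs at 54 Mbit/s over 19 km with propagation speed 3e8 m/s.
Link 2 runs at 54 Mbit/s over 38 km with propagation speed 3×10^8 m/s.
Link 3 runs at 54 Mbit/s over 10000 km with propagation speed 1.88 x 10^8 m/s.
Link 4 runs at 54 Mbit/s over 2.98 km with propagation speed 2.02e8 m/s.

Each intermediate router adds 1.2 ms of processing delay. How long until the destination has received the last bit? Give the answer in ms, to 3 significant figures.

57.0 ms

L = 64 × 8 = 512 bits.
Transmission delay per hop = L/R = 512/54000000 = 0.00948148 ms; 4 hops → 0.0379259 ms.
Propagation delays (d/s per hop): 0.0633333, 0.126667, 53.1915, 0.0147525 ms; sum = 53.3962 ms.
Processing at 3 router(s): 3 × 1.2 ms = 3.6 ms.
End-to-end = 57.0 ms.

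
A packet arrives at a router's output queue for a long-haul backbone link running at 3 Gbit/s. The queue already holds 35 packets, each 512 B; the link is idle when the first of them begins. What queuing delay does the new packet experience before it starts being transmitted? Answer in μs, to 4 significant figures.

47.79 μs

Each queued packet: L/R = 4096/3000000000 = 1.36533 μs.
35 queued → 47.7867 μs.
Queuing delay = 47.79 μs.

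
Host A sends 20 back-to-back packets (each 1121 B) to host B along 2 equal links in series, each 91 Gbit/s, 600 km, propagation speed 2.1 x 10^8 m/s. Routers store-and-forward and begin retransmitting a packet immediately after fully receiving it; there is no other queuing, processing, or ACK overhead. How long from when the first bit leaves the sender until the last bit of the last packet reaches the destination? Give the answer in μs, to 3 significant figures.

5720 μs

Per-hop transmission t_tx = L/R = 8968/91000000000 = 0.0985495 μs.
Per-hop propagation t_prop = 600000/210000000 = 2857.14 μs.
Pipeline fill: first packet needs 2·t_tx to clear all hops; remaining 19 packets each add one t_tx.
Total = (2+20-1)·t_tx + 2·t_prop = 21·0.0985495 + 2·2857.14 = 5720 μs.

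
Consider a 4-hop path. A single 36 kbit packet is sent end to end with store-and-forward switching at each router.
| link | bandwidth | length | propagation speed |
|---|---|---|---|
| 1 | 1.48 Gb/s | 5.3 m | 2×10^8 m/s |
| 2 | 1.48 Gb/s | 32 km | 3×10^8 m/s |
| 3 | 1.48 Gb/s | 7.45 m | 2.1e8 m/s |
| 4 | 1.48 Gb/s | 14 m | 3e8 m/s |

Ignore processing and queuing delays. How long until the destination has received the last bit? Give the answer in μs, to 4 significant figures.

L = 36000 bits.
Transmission delay per hop = L/R = 36000/1480000000 = 24.3243 μs; 4 hops → 97.2973 μs.
Propagation delays (d/s per hop): 0.0265, 106.667, 0.0354762, 0.0466667 μs; sum = 106.775 μs.
End-to-end = 204.1 μs.

204.1 μs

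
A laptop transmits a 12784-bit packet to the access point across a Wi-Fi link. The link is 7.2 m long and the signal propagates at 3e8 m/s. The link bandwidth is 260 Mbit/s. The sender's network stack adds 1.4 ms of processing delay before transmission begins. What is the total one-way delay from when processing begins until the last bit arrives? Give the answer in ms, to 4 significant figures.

1.449 ms

Transmission delay = L/R = 12784 / 260000000 = 0.0491692 ms.
Propagation delay = d/s = 7.2 m / 300000000 m/s = 2.4e-05 ms.
Plus processing delay 1.4 ms = 1.4 ms.
Total = 1.449 ms.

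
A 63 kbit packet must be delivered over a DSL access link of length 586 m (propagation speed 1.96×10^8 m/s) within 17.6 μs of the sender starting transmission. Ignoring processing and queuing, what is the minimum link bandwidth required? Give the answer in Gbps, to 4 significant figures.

4.312 Gbps

Propagation delay = 586 / 196000000 = 2.9898 μs.
Transmission budget = 17.6 − 2.9898 = 14.6102 μs.
R ≥ L / t_tx = 63000 bits / 1.46102e-05 s = 4.312 Gbps.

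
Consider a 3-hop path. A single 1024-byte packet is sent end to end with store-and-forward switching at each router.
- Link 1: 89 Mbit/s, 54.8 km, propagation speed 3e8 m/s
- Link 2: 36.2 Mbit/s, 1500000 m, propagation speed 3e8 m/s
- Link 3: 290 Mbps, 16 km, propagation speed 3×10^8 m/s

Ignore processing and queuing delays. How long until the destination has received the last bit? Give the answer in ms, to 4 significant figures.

5.583 ms

L = 1024 × 8 = 8192 bits.
Transmission delays (L/R per hop): 0.0920449, 0.226298, 0.0282483 ms; sum = 0.346592 ms.
Propagation delays (d/s per hop): 0.182667, 5, 0.0533333 ms; sum = 5.236 ms.
End-to-end = 5.583 ms.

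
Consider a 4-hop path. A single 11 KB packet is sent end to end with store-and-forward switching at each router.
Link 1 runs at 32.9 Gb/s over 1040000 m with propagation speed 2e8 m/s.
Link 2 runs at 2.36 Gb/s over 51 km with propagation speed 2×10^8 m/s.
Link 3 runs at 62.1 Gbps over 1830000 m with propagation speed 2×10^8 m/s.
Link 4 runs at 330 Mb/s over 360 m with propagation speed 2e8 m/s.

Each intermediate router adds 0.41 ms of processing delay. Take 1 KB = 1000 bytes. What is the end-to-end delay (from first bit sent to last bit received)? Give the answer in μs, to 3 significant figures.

L = 88000 bits.
Transmission delays (L/R per hop): 2.67477, 37.2881, 1.41707, 266.667 μs; sum = 308.047 μs.
Propagation delays (d/s per hop): 5200, 255, 9150, 1.8 μs; sum = 14606.8 μs.
Processing at 3 router(s): 3 × 0.41 ms = 1230 μs.
End-to-end = 16100 μs.

16100 μs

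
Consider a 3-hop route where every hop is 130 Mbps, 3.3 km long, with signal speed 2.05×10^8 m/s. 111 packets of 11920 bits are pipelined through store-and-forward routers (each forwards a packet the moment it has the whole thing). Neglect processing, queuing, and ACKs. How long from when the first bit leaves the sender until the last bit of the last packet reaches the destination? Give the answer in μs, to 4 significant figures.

Per-hop transmission t_tx = L/R = 11920/130000000 = 91.6923 μs.
Per-hop propagation t_prop = 3300/2.05e+08 = 16.0976 μs.
Pipeline fill: first packet needs 3·t_tx to clear all hops; remaining 110 packets each add one t_tx.
Total = (3+111-1)·t_tx + 3·t_prop = 113·91.6923 + 3·16.0976 = 10410 μs.

10410 μs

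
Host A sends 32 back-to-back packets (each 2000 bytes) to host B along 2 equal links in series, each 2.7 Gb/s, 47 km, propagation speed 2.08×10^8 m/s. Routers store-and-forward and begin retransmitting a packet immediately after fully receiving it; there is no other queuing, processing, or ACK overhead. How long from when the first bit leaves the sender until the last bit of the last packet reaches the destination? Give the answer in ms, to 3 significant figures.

Per-hop transmission t_tx = L/R = 16000/2700000000 = 0.00592593 ms.
Per-hop propagation t_prop = 47000/208000000 = 0.225962 ms.
Pipeline fill: first packet needs 2·t_tx to clear all hops; remaining 31 packets each add one t_tx.
Total = (2+32-1)·t_tx + 2·t_prop = 33·0.00592593 + 2·0.225962 = 0.647 ms.

0.647 ms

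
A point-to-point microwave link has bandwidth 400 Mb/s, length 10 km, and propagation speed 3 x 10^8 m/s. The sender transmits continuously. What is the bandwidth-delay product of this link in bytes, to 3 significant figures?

1670 bytes

Propagation delay = 10000 / 300000000 = 3.33333e-05 s.
BDP = R × t_prop = 400000000 × 3.33333e-05 = 13333.3 bits.
In bytes: 13333.3/8 = 1670 bytes.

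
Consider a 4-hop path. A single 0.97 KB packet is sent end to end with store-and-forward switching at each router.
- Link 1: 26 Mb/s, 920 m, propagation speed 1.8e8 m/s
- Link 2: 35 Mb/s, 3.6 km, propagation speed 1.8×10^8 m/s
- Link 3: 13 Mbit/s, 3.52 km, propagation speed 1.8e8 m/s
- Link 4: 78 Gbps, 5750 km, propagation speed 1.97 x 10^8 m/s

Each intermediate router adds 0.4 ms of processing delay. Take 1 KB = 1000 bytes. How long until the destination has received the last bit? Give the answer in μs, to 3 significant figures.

31500 μs

L = 7760 bits.
Transmission delays (L/R per hop): 298.462, 221.714, 596.923, 0.0994872 μs; sum = 1117.2 μs.
Propagation delays (d/s per hop): 5.11111, 20, 19.5556, 29187.8 μs; sum = 29232.5 μs.
Processing at 3 router(s): 3 × 0.4 ms = 1200 μs.
End-to-end = 31500 μs.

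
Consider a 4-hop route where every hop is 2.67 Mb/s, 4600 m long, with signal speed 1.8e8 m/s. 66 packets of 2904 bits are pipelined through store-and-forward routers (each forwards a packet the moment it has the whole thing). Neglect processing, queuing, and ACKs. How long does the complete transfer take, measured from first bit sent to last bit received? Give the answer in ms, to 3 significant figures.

Per-hop transmission t_tx = L/R = 2904/2670000 = 1.08764 ms.
Per-hop propagation t_prop = 4600/180000000 = 0.0255556 ms.
Pipeline fill: first packet needs 4·t_tx to clear all hops; remaining 65 packets each add one t_tx.
Total = (4+66-1)·t_tx + 4·t_prop = 69·1.08764 + 4·0.0255556 = 75.1 ms.

75.1 ms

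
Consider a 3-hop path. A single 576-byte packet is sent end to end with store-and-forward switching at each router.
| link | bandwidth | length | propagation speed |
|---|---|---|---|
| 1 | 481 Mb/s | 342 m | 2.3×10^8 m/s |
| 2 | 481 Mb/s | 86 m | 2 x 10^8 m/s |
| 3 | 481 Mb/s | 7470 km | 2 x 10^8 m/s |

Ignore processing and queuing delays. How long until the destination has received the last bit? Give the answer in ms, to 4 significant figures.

L = 576 × 8 = 4608 bits.
Transmission delay per hop = L/R = 4608/481000000 = 0.00958004 ms; 3 hops → 0.0287401 ms.
Propagation delays (d/s per hop): 0.00148696, 0.00043, 37.35 ms; sum = 37.3519 ms.
End-to-end = 37.38 ms.

37.38 ms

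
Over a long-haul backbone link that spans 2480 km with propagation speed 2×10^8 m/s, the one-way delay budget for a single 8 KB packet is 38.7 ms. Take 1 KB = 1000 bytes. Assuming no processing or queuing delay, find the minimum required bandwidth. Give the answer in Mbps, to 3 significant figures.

2.43 Mbps

L = 64000 bits.
Propagation delay = 2480000 / 200000000 = 12.4 ms.
Transmission budget = 38.7 − 12.4 = 26.3 ms.
R ≥ L / t_tx = 64000 bits / 0.0263 s = 2.43 Mbps.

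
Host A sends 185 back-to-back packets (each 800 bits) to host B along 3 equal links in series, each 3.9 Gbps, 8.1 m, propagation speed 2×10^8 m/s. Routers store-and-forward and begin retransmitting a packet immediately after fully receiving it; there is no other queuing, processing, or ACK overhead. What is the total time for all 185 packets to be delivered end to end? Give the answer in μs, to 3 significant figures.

38.5 μs

Per-hop transmission t_tx = L/R = 800/3900000000 = 0.205128 μs.
Per-hop propagation t_prop = 8.1/200000000 = 0.0405 μs.
Pipeline fill: first packet needs 3·t_tx to clear all hops; remaining 184 packets each add one t_tx.
Total = (3+185-1)·t_tx + 3·t_prop = 187·0.205128 + 3·0.0405 = 38.5 μs.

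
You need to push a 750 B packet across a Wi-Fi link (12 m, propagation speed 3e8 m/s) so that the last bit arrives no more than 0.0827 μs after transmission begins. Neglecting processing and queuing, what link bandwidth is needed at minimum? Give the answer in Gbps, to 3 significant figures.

L = 6000 bits.
Propagation delay = 12 / 300000000 = 0.04 μs.
Transmission budget = 0.0827 − 0.04 = 0.0427 μs.
R ≥ L / t_tx = 6000 bits / 4.27e-08 s = 141 Gbps.

141 Gbps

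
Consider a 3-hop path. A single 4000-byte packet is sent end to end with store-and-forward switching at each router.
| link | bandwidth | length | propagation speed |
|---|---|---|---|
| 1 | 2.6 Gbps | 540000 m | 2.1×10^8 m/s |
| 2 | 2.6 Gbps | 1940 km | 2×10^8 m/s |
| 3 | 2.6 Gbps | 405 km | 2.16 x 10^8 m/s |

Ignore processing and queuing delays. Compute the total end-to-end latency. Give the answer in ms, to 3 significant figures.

14.2 ms

L = 4000 × 8 = 32000 bits.
Transmission delay per hop = L/R = 32000/2600000000 = 0.0123077 ms; 3 hops → 0.0369231 ms.
Propagation delays (d/s per hop): 2.57143, 9.7, 1.875 ms; sum = 14.1464 ms.
End-to-end = 14.2 ms.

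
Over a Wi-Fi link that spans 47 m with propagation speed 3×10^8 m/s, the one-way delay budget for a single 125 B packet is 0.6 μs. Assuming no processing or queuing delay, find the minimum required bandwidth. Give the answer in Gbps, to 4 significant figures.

2.256 Gbps

L = 1000 bits.
Propagation delay = 47 / 300000000 = 0.156667 μs.
Transmission budget = 0.6 − 0.156667 = 0.443333 μs.
R ≥ L / t_tx = 1000 bits / 4.43333e-07 s = 2.256 Gbps.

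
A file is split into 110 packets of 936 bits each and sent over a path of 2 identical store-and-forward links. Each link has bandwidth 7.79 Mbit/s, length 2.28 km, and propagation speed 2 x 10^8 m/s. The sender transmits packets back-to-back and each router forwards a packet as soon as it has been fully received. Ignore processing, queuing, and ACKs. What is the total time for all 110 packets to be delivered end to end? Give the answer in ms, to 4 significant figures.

Per-hop transmission t_tx = L/R = 936/7790000 = 0.120154 ms.
Per-hop propagation t_prop = 2280/200000000 = 0.0114 ms.
Pipeline fill: first packet needs 2·t_tx to clear all hops; remaining 109 packets each add one t_tx.
Total = (2+110-1)·t_tx + 2·t_prop = 111·0.120154 + 2·0.0114 = 13.36 ms.

13.36 ms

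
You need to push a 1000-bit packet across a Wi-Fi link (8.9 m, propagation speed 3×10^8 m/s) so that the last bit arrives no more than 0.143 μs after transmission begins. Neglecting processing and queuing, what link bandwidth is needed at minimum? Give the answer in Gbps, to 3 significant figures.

Propagation delay = 8.9 / 300000000 = 0.0296667 μs.
Transmission budget = 0.143 − 0.0296667 = 0.113333 μs.
R ≥ L / t_tx = 1000 bits / 1.13333e-07 s = 8.82 Gbps.

8.82 Gbps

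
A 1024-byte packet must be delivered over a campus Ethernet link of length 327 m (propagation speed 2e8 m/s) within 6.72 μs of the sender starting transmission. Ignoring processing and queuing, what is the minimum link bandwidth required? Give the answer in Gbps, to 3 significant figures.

1.61 Gbps

L = 8192 bits.
Propagation delay = 327 / 200000000 = 1.635 μs.
Transmission budget = 6.72 − 1.635 = 5.085 μs.
R ≥ L / t_tx = 8192 bits / 5.085e-06 s = 1.61 Gbps.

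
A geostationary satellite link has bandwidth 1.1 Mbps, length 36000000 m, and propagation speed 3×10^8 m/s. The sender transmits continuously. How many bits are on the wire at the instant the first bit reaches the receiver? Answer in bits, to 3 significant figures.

132000 bits

Propagation delay = 36000000 / 300000000 = 0.12 s.
BDP = R × t_prop = 1100000 × 0.12 = 132000 bits.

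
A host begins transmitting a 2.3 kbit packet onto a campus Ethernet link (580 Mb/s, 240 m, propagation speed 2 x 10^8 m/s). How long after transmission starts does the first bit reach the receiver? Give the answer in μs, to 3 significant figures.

First bit experiences only propagation delay: d/s = 240/200000000 = 1.20 μs.

1.20 μs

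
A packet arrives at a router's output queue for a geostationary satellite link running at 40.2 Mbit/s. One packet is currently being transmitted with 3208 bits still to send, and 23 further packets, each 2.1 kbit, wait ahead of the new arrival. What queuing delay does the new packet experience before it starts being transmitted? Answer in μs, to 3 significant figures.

1280 μs

Each queued packet: L/R = 2100/40200000 = 52.2388 μs.
23 queued → 1201.49 μs.
Plus remaining 3208 bits of current packet: 79.801 μs.
Queuing delay = 1280 μs.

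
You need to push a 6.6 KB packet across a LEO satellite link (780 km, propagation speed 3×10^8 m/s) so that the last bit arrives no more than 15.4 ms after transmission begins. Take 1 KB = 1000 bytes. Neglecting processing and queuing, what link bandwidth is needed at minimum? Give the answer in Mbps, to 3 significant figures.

4.13 Mbps

L = 52800 bits.
Propagation delay = 780000 / 300000000 = 2.6 ms.
Transmission budget = 15.4 − 2.6 = 12.8 ms.
R ≥ L / t_tx = 52800 bits / 0.0128 s = 4.13 Mbps.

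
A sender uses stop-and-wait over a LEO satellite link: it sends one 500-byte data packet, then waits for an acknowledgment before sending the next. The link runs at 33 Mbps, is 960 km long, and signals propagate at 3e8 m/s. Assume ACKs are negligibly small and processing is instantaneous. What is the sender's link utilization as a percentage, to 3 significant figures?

1.86 %

t_tx = L/R = 4000/33000000 = 0.000121212 s.
t_prop = 960000/300000000 = 0.0032 s; RTT = 0.0064 s.
Cycle = t_tx + RTT = 0.00652121 s.
Utilization = t_tx / cycle = 0.000121212/0.00652121 = 1.86 %.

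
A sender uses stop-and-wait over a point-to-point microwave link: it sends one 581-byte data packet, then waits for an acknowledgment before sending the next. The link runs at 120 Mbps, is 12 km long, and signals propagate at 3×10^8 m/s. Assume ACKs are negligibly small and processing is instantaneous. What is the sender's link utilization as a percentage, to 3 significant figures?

32.6 %

t_tx = L/R = 4648/120000000 = 3.87333e-05 s.
t_prop = 12000/300000000 = 4e-05 s; RTT = 8e-05 s.
Cycle = t_tx + RTT = 0.000118733 s.
Utilization = t_tx / cycle = 3.87333e-05/0.000118733 = 32.6 %.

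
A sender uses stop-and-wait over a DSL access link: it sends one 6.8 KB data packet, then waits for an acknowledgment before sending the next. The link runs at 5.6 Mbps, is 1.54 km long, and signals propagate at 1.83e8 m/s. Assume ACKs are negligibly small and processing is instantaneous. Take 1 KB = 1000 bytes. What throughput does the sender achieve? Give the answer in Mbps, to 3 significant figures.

t_tx = L/R = 54400/5600000 = 0.00971429 s.
t_prop = 1540/183000000 = 8.4153e-06 s; RTT = 1.68306e-05 s.
Cycle = t_tx + RTT = 0.00973112 s.
Throughput = L / cycle = 54400 / 0.00973112 = 5.59 Mbps.

5.59 Mbps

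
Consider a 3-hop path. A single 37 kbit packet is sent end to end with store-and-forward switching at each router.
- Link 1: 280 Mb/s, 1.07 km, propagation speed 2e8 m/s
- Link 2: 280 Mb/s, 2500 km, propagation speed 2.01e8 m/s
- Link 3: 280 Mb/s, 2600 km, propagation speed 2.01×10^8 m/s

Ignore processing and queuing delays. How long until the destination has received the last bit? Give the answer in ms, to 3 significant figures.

25.8 ms

L = 37000 bits.
Transmission delay per hop = L/R = 37000/280000000 = 0.132143 ms; 3 hops → 0.396429 ms.
Propagation delays (d/s per hop): 0.00535, 12.4378, 12.9353 ms; sum = 25.3785 ms.
End-to-end = 25.8 ms.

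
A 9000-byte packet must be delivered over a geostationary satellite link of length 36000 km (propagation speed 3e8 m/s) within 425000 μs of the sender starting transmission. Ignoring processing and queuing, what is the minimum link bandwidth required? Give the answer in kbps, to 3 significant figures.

L = 72000 bits.
Propagation delay = 36000000 / 300000000 = 120000 μs.
Transmission budget = 425000 − 120000 = 305000 μs.
R ≥ L / t_tx = 72000 bits / 0.305 s = 236 kbps.

236 kbps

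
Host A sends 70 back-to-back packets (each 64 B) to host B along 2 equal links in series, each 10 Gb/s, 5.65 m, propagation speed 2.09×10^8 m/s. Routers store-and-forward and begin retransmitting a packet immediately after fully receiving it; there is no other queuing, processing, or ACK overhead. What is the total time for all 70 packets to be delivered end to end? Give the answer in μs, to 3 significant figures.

Per-hop transmission t_tx = L/R = 512/10000000000 = 0.0512 μs.
Per-hop propagation t_prop = 5.65/209000000 = 0.0270335 μs.
Pipeline fill: first packet needs 2·t_tx to clear all hops; remaining 69 packets each add one t_tx.
Total = (2+70-1)·t_tx + 2·t_prop = 71·0.0512 + 2·0.0270335 = 3.69 μs.

3.69 μs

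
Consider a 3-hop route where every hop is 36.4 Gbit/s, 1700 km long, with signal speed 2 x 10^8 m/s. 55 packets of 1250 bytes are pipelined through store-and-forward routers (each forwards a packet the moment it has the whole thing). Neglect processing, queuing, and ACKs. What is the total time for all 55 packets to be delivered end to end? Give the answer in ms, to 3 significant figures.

Per-hop transmission t_tx = L/R = 10000/36400000000 = 0.000274725 ms.
Per-hop propagation t_prop = 1700000/200000000 = 8.5 ms.
Pipeline fill: first packet needs 3·t_tx to clear all hops; remaining 54 packets each add one t_tx.
Total = (3+55-1)·t_tx + 3·t_prop = 57·0.000274725 + 3·8.5 = 25.5 ms.

25.5 ms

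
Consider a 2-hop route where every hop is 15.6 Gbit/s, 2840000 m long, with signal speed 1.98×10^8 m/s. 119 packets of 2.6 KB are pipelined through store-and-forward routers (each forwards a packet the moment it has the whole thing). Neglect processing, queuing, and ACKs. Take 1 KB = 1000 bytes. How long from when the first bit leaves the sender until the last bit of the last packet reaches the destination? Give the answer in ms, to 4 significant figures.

Per-hop transmission t_tx = L/R = 20800/15600000000 = 0.00133333 ms.
Per-hop propagation t_prop = 2840000/198000000 = 14.3434 ms.
Pipeline fill: first packet needs 2·t_tx to clear all hops; remaining 118 packets each add one t_tx.
Total = (2+119-1)·t_tx + 2·t_prop = 120·0.00133333 + 2·14.3434 = 28.85 ms.

28.85 ms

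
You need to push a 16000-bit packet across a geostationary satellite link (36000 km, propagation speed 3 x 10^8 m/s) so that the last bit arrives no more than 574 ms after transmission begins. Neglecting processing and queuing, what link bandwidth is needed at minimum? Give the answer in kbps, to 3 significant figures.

Propagation delay = 36000000 / 300000000 = 120 ms.
Transmission budget = 574 − 120 = 454 ms.
R ≥ L / t_tx = 16000 bits / 0.454 s = 35.2 kbps.

35.2 kbps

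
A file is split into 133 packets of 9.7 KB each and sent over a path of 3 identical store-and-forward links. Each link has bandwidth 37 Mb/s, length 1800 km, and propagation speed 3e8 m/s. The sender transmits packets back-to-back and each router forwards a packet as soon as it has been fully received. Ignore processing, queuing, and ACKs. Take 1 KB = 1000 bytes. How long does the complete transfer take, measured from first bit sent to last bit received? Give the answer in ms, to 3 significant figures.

Per-hop transmission t_tx = L/R = 77600/37000000 = 2.0973 ms.
Per-hop propagation t_prop = 1800000/300000000 = 6 ms.
Pipeline fill: first packet needs 3·t_tx to clear all hops; remaining 132 packets each add one t_tx.
Total = (3+133-1)·t_tx + 3·t_prop = 135·2.0973 + 3·6 = 301 ms.

301 ms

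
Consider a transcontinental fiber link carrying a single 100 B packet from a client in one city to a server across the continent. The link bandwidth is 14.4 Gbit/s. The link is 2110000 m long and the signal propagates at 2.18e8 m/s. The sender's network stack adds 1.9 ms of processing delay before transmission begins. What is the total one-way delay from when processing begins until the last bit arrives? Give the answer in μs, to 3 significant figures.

L = 100 × 8 = 800 bits.
Transmission delay = L/R = 800 / 14400000000 = 0.0555556 μs.
Propagation delay = d/s = 2110000 m / 2.18e+08 m/s = 9678.9 μs.
Plus processing delay 1.9 ms = 1900 μs.
Total = 11600 μs.

11600 μs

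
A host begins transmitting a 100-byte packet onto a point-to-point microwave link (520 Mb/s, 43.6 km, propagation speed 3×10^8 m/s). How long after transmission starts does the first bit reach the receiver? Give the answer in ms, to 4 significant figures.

0.1453 ms

First bit experiences only propagation delay: d/s = 43600/300000000 = 0.1453 ms.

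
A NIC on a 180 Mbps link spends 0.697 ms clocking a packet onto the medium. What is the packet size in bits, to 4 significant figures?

125500 bits

L = R × t_tx = 180000000 b/s × 0.000697 s = 125460 bits.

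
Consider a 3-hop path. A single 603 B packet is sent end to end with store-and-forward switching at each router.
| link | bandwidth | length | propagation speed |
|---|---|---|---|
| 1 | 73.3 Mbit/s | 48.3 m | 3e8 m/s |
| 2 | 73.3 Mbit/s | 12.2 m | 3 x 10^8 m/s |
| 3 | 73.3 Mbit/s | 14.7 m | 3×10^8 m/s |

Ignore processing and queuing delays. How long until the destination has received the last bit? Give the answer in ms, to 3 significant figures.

0.198 ms

L = 603 × 8 = 4824 bits.
Transmission delay per hop = L/R = 4824/73300000 = 0.0658117 ms; 3 hops → 0.197435 ms.
Propagation delays (d/s per hop): 0.000161, 4.06667e-05, 4.9e-05 ms; sum = 0.000250667 ms.
End-to-end = 0.198 ms.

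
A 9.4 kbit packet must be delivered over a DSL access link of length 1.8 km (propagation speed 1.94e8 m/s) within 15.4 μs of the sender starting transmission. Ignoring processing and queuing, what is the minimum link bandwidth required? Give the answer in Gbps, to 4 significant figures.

1.536 Gbps

Propagation delay = 1800 / 194000000 = 9.27835 μs.
Transmission budget = 15.4 − 9.27835 = 6.12165 μs.
R ≥ L / t_tx = 9400 bits / 6.12165e-06 s = 1.536 Gbps.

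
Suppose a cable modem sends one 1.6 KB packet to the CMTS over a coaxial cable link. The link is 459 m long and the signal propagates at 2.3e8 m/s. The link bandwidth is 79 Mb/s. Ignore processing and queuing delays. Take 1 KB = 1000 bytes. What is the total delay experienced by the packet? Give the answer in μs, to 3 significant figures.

L = 12800 bits.
Transmission delay = L/R = 12800 / 79000000 = 162.025 μs.
Propagation delay = d/s = 459 m / 2.3e+08 m/s = 1.99565 μs.
Total = 164 μs.

164 μs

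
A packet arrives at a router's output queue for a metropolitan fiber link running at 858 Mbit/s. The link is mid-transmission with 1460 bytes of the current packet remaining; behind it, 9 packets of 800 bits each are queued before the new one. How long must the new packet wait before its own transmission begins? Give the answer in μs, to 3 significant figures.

22.0 μs

Each queued packet: L/R = 800/858000000 = 0.932401 μs.
9 queued → 8.39161 μs.
Plus remaining 11680 bits of current packet: 13.6131 μs.
Queuing delay = 22.0 μs.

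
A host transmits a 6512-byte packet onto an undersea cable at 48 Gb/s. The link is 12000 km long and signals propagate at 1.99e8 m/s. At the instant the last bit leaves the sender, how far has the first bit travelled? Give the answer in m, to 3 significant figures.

216 m

t_tx = L/R = 52096/48000000000 = 1.08533e-06 s.
Distance = s × t_tx = 199000000 × 1.08533e-06 = 216 m.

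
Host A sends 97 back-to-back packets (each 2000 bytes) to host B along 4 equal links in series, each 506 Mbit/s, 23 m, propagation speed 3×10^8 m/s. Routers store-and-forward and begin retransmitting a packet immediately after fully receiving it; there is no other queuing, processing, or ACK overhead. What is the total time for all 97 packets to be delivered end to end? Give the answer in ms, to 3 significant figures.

3.16 ms

Per-hop transmission t_tx = L/R = 16000/506000000 = 0.0316206 ms.
Per-hop propagation t_prop = 23/300000000 = 7.66667e-05 ms.
Pipeline fill: first packet needs 4·t_tx to clear all hops; remaining 96 packets each add one t_tx.
Total = (4+97-1)·t_tx + 4·t_prop = 100·0.0316206 + 4·7.66667e-05 = 3.16 ms.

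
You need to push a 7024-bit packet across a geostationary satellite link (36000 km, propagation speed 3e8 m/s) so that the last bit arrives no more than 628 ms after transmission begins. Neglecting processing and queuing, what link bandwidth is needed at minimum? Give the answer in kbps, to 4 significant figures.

13.83 kbps

Propagation delay = 36000000 / 300000000 = 120 ms.
Transmission budget = 628 − 120 = 508 ms.
R ≥ L / t_tx = 7024 bits / 0.508 s = 13.83 kbps.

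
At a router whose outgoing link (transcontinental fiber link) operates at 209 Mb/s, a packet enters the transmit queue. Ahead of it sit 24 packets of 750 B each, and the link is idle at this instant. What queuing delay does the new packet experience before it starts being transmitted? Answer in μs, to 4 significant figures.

Each queued packet: L/R = 6000/209000000 = 28.7081 μs.
24 queued → 688.995 μs.
Queuing delay = 689.0 μs.

689.0 μs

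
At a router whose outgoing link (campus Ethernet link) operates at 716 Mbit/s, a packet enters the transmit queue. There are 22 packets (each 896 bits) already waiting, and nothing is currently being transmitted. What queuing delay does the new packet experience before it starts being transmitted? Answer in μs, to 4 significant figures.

27.53 μs

Each queued packet: L/R = 896/716000000 = 1.2514 μs.
22 queued → 27.5307 μs.
Queuing delay = 27.53 μs.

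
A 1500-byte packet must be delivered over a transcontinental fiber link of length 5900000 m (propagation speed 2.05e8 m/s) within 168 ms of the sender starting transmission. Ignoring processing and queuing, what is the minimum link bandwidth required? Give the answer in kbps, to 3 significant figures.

86.2 kbps

L = 12000 bits.
Propagation delay = 5900000 / 2.05e+08 = 28.7805 ms.
Transmission budget = 168 − 28.7805 = 139.22 ms.
R ≥ L / t_tx = 12000 bits / 0.13922 s = 86.2 kbps.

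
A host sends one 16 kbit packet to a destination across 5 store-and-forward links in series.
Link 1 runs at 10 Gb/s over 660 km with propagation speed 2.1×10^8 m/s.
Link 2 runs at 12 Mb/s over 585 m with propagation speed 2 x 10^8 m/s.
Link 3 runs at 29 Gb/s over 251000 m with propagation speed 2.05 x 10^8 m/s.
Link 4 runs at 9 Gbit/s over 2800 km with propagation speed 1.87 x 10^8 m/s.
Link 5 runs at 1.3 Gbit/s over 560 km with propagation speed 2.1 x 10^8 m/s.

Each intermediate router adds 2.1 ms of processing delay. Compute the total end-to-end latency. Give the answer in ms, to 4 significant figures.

31.76 ms

L = 16000 bits.
Transmission delays (L/R per hop): 0.0016, 1.33333, 0.000551724, 0.00177778, 0.0123077 ms; sum = 1.34957 ms.
Propagation delays (d/s per hop): 3.14286, 0.002925, 1.22439, 14.9733, 2.66667 ms; sum = 22.0101 ms.
Processing at 4 router(s): 4 × 2.1 ms = 8.4 ms.
End-to-end = 31.76 ms.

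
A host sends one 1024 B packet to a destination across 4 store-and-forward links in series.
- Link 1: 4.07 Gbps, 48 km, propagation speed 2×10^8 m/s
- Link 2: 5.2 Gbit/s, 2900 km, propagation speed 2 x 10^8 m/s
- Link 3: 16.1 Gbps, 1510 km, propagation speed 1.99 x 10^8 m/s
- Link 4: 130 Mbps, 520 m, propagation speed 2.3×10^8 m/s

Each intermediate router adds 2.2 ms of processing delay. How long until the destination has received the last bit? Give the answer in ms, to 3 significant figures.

L = 1024 × 8 = 8192 bits.
Transmission delays (L/R per hop): 0.00201278, 0.00157538, 0.00050882, 0.0630154 ms; sum = 0.0671124 ms.
Propagation delays (d/s per hop): 0.24, 14.5, 7.58794, 0.00226087 ms; sum = 22.3302 ms.
Processing at 3 router(s): 3 × 2.2 ms = 6.6 ms.
End-to-end = 29.0 ms.

29.0 ms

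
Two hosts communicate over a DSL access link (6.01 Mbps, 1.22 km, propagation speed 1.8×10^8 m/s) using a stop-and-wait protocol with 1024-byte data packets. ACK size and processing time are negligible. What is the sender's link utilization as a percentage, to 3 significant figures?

99.0 %

t_tx = L/R = 8192/6010000 = 0.00136306 s.
t_prop = 1220/180000000 = 6.77778e-06 s; RTT = 1.35556e-05 s.
Cycle = t_tx + RTT = 0.00137662 s.
Utilization = t_tx / cycle = 0.00136306/0.00137662 = 99.0 %.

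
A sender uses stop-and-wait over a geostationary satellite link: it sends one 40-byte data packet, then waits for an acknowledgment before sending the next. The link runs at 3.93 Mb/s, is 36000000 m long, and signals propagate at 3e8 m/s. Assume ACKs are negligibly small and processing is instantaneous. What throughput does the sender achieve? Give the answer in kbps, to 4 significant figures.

t_tx = L/R = 320/3930000 = 8.14249e-05 s.
t_prop = 36000000/300000000 = 0.12 s; RTT = 0.24 s.
Cycle = t_tx + RTT = 0.240081 s.
Throughput = L / cycle = 320 / 0.240081 = 1.333 kbps.

1.333 kbps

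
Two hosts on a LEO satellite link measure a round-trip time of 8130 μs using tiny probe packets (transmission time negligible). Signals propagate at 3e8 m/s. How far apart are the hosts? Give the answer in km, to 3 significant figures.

One-way propagation = RTT/2 = 4065 μs.
d = s × t = 300000000 × 0.004065 = 1220 km.

1220 km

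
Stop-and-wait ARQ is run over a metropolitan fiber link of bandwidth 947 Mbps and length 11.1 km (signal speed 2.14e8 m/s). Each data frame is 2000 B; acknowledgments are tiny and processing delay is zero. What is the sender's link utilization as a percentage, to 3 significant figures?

t_tx = L/R = 16000/947000000 = 1.68955e-05 s.
t_prop = 11100/214000000 = 5.18692e-05 s; RTT = 0.000103738 s.
Cycle = t_tx + RTT = 0.000120634 s.
Utilization = t_tx / cycle = 1.68955e-05/0.000120634 = 14.0 %.

14.0 %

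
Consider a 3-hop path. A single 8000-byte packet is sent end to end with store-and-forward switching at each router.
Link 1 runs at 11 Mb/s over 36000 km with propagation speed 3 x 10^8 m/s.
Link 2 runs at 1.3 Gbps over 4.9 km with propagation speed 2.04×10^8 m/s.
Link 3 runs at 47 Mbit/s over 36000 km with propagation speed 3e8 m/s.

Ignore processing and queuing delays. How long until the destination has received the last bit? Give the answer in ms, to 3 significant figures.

L = 8000 × 8 = 64000 bits.
Transmission delays (L/R per hop): 5.81818, 0.0492308, 1.3617 ms; sum = 7.22911 ms.
Propagation delays (d/s per hop): 120, 0.0240196, 120 ms; sum = 240.024 ms.
End-to-end = 247 ms.

247 ms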